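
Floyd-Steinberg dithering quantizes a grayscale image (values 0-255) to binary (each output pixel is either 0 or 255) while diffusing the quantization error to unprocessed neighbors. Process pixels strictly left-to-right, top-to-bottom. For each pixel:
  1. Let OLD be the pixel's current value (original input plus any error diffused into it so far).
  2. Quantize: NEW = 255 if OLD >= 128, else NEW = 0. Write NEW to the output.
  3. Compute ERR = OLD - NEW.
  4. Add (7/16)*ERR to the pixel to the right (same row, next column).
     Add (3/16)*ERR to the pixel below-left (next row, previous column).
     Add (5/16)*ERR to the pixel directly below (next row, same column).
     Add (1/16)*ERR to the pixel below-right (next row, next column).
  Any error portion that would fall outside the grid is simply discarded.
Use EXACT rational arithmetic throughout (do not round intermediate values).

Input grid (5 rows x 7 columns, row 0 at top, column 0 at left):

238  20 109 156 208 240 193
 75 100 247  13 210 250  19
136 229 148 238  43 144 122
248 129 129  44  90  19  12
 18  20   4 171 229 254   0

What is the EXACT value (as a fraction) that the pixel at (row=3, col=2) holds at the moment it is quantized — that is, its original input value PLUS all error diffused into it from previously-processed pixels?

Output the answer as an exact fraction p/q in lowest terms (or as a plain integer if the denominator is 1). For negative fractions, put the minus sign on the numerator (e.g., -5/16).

(0,0): OLD=238 → NEW=255, ERR=-17
(0,1): OLD=201/16 → NEW=0, ERR=201/16
(0,2): OLD=29311/256 → NEW=0, ERR=29311/256
(0,3): OLD=844153/4096 → NEW=255, ERR=-200327/4096
(0,4): OLD=12229199/65536 → NEW=255, ERR=-4482481/65536
(0,5): OLD=220280873/1048576 → NEW=255, ERR=-47106007/1048576
(0,6): OLD=2908260639/16777216 → NEW=255, ERR=-1369929441/16777216
(1,0): OLD=18443/256 → NEW=0, ERR=18443/256
(1,1): OLD=319181/2048 → NEW=255, ERR=-203059/2048
(1,2): OLD=15139921/65536 → NEW=255, ERR=-1571759/65536
(1,3): OLD=-4835203/262144 → NEW=0, ERR=-4835203/262144
(1,4): OLD=2836629463/16777216 → NEW=255, ERR=-1441560617/16777216
(1,5): OLD=23996077831/134217728 → NEW=255, ERR=-10229442809/134217728
(1,6): OLD=-91630656887/2147483648 → NEW=0, ERR=-91630656887/2147483648
(2,0): OLD=4584991/32768 → NEW=255, ERR=-3770849/32768
(2,1): OLD=154848709/1048576 → NEW=255, ERR=-112538171/1048576
(2,2): OLD=1407531407/16777216 → NEW=0, ERR=1407531407/16777216
(2,3): OLD=33733020631/134217728 → NEW=255, ERR=-492500009/134217728
(2,4): OLD=-966040121/1073741824 → NEW=0, ERR=-966040121/1073741824
(2,5): OLD=3656510608941/34359738368 → NEW=0, ERR=3656510608941/34359738368
(2,6): OLD=82716593646859/549755813888 → NEW=255, ERR=-57471138894581/549755813888
(3,0): OLD=3219799215/16777216 → NEW=255, ERR=-1058390865/16777216
(3,1): OLD=10254151811/134217728 → NEW=0, ERR=10254151811/134217728
(3,2): OLD=194611661817/1073741824 → NEW=255, ERR=-79192503303/1073741824
Target (3,2): original=129, with diffused error = 194611661817/1073741824

Answer: 194611661817/1073741824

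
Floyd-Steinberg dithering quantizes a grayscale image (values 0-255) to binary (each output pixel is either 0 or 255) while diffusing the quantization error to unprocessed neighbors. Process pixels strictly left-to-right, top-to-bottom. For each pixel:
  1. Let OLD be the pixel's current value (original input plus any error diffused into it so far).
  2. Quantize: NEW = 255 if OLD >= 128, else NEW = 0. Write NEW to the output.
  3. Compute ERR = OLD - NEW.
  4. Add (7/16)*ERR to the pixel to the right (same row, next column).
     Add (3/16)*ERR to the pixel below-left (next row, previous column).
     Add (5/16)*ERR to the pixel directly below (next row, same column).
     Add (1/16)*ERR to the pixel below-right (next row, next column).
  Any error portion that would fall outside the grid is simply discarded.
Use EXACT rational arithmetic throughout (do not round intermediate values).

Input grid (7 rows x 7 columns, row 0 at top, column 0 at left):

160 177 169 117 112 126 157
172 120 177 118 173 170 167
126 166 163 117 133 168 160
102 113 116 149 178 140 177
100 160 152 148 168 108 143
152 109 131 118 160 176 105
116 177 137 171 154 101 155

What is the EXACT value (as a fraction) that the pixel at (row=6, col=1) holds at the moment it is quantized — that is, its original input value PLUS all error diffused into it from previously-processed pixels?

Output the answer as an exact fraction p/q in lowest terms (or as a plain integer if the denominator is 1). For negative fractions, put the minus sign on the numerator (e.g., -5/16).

(0,0): OLD=160 → NEW=255, ERR=-95
(0,1): OLD=2167/16 → NEW=255, ERR=-1913/16
(0,2): OLD=29873/256 → NEW=0, ERR=29873/256
(0,3): OLD=688343/4096 → NEW=255, ERR=-356137/4096
(0,4): OLD=4847073/65536 → NEW=0, ERR=4847073/65536
(0,5): OLD=166050087/1048576 → NEW=255, ERR=-101336793/1048576
(0,6): OLD=1924665361/16777216 → NEW=0, ERR=1924665361/16777216
(1,0): OLD=30693/256 → NEW=0, ERR=30693/256
(1,1): OLD=309315/2048 → NEW=255, ERR=-212925/2048
(1,2): OLD=9450623/65536 → NEW=255, ERR=-7261057/65536
(1,3): OLD=16650579/262144 → NEW=0, ERR=16650579/262144
(1,4): OLD=3361258969/16777216 → NEW=255, ERR=-916931111/16777216
(1,5): OLD=19061706537/134217728 → NEW=255, ERR=-15163814103/134217728
(1,6): OLD=316498575431/2147483648 → NEW=255, ERR=-231109754809/2147483648
(2,0): OLD=4717713/32768 → NEW=255, ERR=-3638127/32768
(2,1): OLD=75136075/1048576 → NEW=0, ERR=75136075/1048576
(2,2): OLD=2770543521/16777216 → NEW=255, ERR=-1507646559/16777216
(2,3): OLD=10785991897/134217728 → NEW=0, ERR=10785991897/134217728
(2,4): OLD=143736839081/1073741824 → NEW=255, ERR=-130067326039/1073741824
(2,5): OLD=1927691906403/34359738368 → NEW=0, ERR=1927691906403/34359738368
(2,6): OLD=79084056771813/549755813888 → NEW=255, ERR=-61103675769627/549755813888
(3,0): OLD=1354583937/16777216 → NEW=0, ERR=1354583937/16777216
(3,1): OLD=19720259693/134217728 → NEW=255, ERR=-14505260947/134217728
(3,2): OLD=64620403735/1073741824 → NEW=0, ERR=64620403735/1073741824
(3,3): OLD=739222913137/4294967296 → NEW=255, ERR=-355993747343/4294967296
(3,4): OLD=65654402499457/549755813888 → NEW=0, ERR=65654402499457/549755813888
(3,5): OLD=797671847438355/4398046511104 → NEW=255, ERR=-323830012893165/4398046511104
(3,6): OLD=7991055162428877/70368744177664 → NEW=0, ERR=7991055162428877/70368744177664
(4,0): OLD=225415939439/2147483648 → NEW=0, ERR=225415939439/2147483648
(4,1): OLD=6476158005539/34359738368 → NEW=255, ERR=-2285575278301/34359738368
(4,2): OLD=65645924621805/549755813888 → NEW=0, ERR=65645924621805/549755813888
(4,3): OLD=881778047775295/4398046511104 → NEW=255, ERR=-239723812556225/4398046511104
(4,4): OLD=5717015398986765/35184372088832 → NEW=255, ERR=-3254999483665395/35184372088832
(4,5): OLD=82497725143451789/1125899906842624 → NEW=0, ERR=82497725143451789/1125899906842624
(4,6): OLD=3709926992553746155/18014398509481984 → NEW=255, ERR=-883744627364159765/18014398509481984
(5,0): OLD=94739433031193/549755813888 → NEW=255, ERR=-45448299510247/549755813888
(5,1): OLD=356217137473331/4398046511104 → NEW=0, ERR=356217137473331/4398046511104
(5,2): OLD=6662968680584149/35184372088832 → NEW=255, ERR=-2309046202068011/35184372088832
(5,3): OLD=17556079655894537/281474976710656 → NEW=0, ERR=17556079655894537/281474976710656
(5,4): OLD=3039197953911663043/18014398509481984 → NEW=255, ERR=-1554473666006242877/18014398509481984
(5,5): OLD=21064627467202274195/144115188075855872 → NEW=255, ERR=-15684745492140973165/144115188075855872
(5,6): OLD=107530221246246491197/2305843009213693952 → NEW=0, ERR=107530221246246491197/2305843009213693952
(6,0): OLD=7413493756619137/70368744177664 → NEW=0, ERR=7413493756619137/70368744177664
(6,1): OLD=260004451255625205/1125899906842624 → NEW=255, ERR=-27100024989243915/1125899906842624
Target (6,1): original=177, with diffused error = 260004451255625205/1125899906842624

Answer: 260004451255625205/1125899906842624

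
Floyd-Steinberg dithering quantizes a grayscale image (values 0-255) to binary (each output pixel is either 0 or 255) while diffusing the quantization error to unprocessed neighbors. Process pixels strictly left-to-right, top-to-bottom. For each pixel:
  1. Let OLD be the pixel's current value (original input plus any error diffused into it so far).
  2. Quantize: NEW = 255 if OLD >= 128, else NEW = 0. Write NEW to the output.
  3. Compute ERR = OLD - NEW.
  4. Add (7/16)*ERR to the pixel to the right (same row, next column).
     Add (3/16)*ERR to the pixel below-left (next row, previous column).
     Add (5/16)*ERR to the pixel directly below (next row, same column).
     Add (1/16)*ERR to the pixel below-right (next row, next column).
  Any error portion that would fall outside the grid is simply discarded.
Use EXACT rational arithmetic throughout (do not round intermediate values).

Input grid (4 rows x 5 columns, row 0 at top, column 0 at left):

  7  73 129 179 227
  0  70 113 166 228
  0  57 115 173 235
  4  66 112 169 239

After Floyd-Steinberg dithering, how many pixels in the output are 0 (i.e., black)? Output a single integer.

(0,0): OLD=7 → NEW=0, ERR=7
(0,1): OLD=1217/16 → NEW=0, ERR=1217/16
(0,2): OLD=41543/256 → NEW=255, ERR=-23737/256
(0,3): OLD=567025/4096 → NEW=255, ERR=-477455/4096
(0,4): OLD=11534487/65536 → NEW=255, ERR=-5177193/65536
(1,0): OLD=4211/256 → NEW=0, ERR=4211/256
(1,1): OLD=172069/2048 → NEW=0, ERR=172069/2048
(1,2): OLD=6794761/65536 → NEW=0, ERR=6794761/65536
(1,3): OLD=40455573/262144 → NEW=255, ERR=-26391147/262144
(1,4): OLD=637462303/4194304 → NEW=255, ERR=-432085217/4194304
(2,0): OLD=684647/32768 → NEW=0, ERR=684647/32768
(2,1): OLD=118347229/1048576 → NEW=0, ERR=118347229/1048576
(2,2): OLD=3072796887/16777216 → NEW=255, ERR=-1205393193/16777216
(2,3): OLD=26110850709/268435456 → NEW=0, ERR=26110850709/268435456
(2,4): OLD=1026801465555/4294967296 → NEW=255, ERR=-68415194925/4294967296
(3,0): OLD=531694071/16777216 → NEW=0, ERR=531694071/16777216
(3,1): OLD=13820368299/134217728 → NEW=0, ERR=13820368299/134217728
(3,2): OLD=686719480649/4294967296 → NEW=255, ERR=-408497179831/4294967296
(3,3): OLD=1291144140513/8589934592 → NEW=255, ERR=-899289180447/8589934592
(3,4): OLD=26704280890117/137438953472 → NEW=255, ERR=-8342652245243/137438953472
Output grid:
  Row 0: ..###  (2 black, running=2)
  Row 1: ...##  (3 black, running=5)
  Row 2: ..#.#  (3 black, running=8)
  Row 3: ..###  (2 black, running=10)

Answer: 10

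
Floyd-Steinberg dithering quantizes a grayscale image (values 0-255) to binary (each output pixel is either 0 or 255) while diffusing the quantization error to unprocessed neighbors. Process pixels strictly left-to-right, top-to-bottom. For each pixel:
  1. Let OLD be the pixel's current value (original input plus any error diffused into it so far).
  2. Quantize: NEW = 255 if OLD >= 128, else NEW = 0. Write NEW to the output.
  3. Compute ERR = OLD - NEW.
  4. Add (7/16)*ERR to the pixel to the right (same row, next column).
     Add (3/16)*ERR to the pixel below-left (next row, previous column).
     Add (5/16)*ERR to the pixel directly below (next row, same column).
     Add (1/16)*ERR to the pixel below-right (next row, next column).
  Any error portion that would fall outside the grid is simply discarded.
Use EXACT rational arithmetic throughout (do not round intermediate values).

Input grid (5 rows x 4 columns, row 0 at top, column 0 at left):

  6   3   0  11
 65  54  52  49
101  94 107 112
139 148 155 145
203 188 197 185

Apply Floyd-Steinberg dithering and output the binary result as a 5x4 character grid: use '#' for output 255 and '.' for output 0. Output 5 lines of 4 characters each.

(0,0): OLD=6 → NEW=0, ERR=6
(0,1): OLD=45/8 → NEW=0, ERR=45/8
(0,2): OLD=315/128 → NEW=0, ERR=315/128
(0,3): OLD=24733/2048 → NEW=0, ERR=24733/2048
(1,0): OLD=8695/128 → NEW=0, ERR=8695/128
(1,1): OLD=88385/1024 → NEW=0, ERR=88385/1024
(1,2): OLD=3052245/32768 → NEW=0, ERR=3052245/32768
(1,3): OLD=49115107/524288 → NEW=0, ERR=49115107/524288
(2,0): OLD=2267739/16384 → NEW=255, ERR=-1910181/16384
(2,1): OLD=48064793/524288 → NEW=0, ERR=48064793/524288
(2,2): OLD=208851581/1048576 → NEW=255, ERR=-58535299/1048576
(2,3): OLD=2058124009/16777216 → NEW=0, ERR=2058124009/16777216
(3,0): OLD=1004581931/8388608 → NEW=0, ERR=1004581931/8388608
(3,1): OLD=28358620853/134217728 → NEW=255, ERR=-5866899787/134217728
(3,2): OLD=316028638795/2147483648 → NEW=255, ERR=-231579691445/2147483648
(3,3): OLD=4558423296653/34359738368 → NEW=255, ERR=-4203309987187/34359738368
(4,0): OLD=498705035663/2147483648 → NEW=255, ERR=-48903294577/2147483648
(4,1): OLD=2605194834093/17179869184 → NEW=255, ERR=-1775671807827/17179869184
(4,2): OLD=50804258403725/549755813888 → NEW=0, ERR=50804258403725/549755813888
(4,3): OLD=1587357817949675/8796093022208 → NEW=255, ERR=-655645902713365/8796093022208
Row 0: ....
Row 1: ....
Row 2: #.#.
Row 3: .###
Row 4: ##.#

Answer: ....
....
#.#.
.###
##.#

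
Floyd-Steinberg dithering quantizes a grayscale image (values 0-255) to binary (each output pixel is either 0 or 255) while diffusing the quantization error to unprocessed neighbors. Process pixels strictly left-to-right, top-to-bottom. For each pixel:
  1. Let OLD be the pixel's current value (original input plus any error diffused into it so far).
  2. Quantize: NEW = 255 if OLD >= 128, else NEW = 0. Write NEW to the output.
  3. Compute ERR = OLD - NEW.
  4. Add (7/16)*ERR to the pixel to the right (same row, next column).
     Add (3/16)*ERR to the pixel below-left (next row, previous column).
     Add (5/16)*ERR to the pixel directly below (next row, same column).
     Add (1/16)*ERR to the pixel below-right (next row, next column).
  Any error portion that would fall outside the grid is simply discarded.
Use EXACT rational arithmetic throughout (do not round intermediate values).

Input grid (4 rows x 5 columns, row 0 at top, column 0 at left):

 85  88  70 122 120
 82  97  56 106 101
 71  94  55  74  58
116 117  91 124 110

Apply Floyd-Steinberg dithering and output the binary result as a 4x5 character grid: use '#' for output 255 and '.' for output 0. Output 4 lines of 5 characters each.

Answer: ...#.
#.#.#
.....
##.#.

Derivation:
(0,0): OLD=85 → NEW=0, ERR=85
(0,1): OLD=2003/16 → NEW=0, ERR=2003/16
(0,2): OLD=31941/256 → NEW=0, ERR=31941/256
(0,3): OLD=723299/4096 → NEW=255, ERR=-321181/4096
(0,4): OLD=5616053/65536 → NEW=0, ERR=5616053/65536
(1,0): OLD=33801/256 → NEW=255, ERR=-31479/256
(1,1): OLD=227391/2048 → NEW=0, ERR=227391/2048
(1,2): OLD=8957995/65536 → NEW=255, ERR=-7753685/65536
(1,3): OLD=14050959/262144 → NEW=0, ERR=14050959/262144
(1,4): OLD=613746893/4194304 → NEW=255, ERR=-455800627/4194304
(2,0): OLD=1749541/32768 → NEW=0, ERR=1749541/32768
(2,1): OLD=128122599/1048576 → NEW=0, ERR=128122599/1048576
(2,2): OLD=1484345973/16777216 → NEW=0, ERR=1484345973/16777216
(2,3): OLD=27296401551/268435456 → NEW=0, ERR=27296401551/268435456
(2,4): OLD=308714895401/4294967296 → NEW=0, ERR=308714895401/4294967296
(3,0): OLD=2610451413/16777216 → NEW=255, ERR=-1667738667/16777216
(3,1): OLD=17665694257/134217728 → NEW=255, ERR=-16559826383/134217728
(3,2): OLD=392440722411/4294967296 → NEW=0, ERR=392440722411/4294967296
(3,3): OLD=1844768693939/8589934592 → NEW=255, ERR=-345664627021/8589934592
(3,4): OLD=16659266296415/137438953472 → NEW=0, ERR=16659266296415/137438953472
Row 0: ...#.
Row 1: #.#.#
Row 2: .....
Row 3: ##.#.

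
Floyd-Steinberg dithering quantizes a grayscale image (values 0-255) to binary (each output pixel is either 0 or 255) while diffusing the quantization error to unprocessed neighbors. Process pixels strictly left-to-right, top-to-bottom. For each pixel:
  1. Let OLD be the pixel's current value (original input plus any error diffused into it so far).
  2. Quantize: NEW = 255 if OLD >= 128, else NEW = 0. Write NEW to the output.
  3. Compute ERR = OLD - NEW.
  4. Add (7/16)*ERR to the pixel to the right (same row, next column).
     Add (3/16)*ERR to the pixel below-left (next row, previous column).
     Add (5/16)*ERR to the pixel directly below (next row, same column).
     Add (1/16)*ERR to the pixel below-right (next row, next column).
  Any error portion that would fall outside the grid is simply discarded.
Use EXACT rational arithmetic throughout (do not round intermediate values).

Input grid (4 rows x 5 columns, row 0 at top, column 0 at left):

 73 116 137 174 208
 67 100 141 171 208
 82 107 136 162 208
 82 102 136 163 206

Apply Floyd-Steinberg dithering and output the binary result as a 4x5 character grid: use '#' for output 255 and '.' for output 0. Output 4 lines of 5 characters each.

Answer: .#.##
..###
.#.#.
.#.##

Derivation:
(0,0): OLD=73 → NEW=0, ERR=73
(0,1): OLD=2367/16 → NEW=255, ERR=-1713/16
(0,2): OLD=23081/256 → NEW=0, ERR=23081/256
(0,3): OLD=874271/4096 → NEW=255, ERR=-170209/4096
(0,4): OLD=12440025/65536 → NEW=255, ERR=-4271655/65536
(1,0): OLD=17853/256 → NEW=0, ERR=17853/256
(1,1): OLD=242731/2048 → NEW=0, ERR=242731/2048
(1,2): OLD=13536135/65536 → NEW=255, ERR=-3175545/65536
(1,3): OLD=34138683/262144 → NEW=255, ERR=-32708037/262144
(1,4): OLD=547132497/4194304 → NEW=255, ERR=-522415023/4194304
(2,0): OLD=4129289/32768 → NEW=0, ERR=4129289/32768
(2,1): OLD=203888371/1048576 → NEW=255, ERR=-63498509/1048576
(2,2): OLD=1314950041/16777216 → NEW=0, ERR=1314950041/16777216
(2,3): OLD=35142702523/268435456 → NEW=255, ERR=-33308338757/268435456
(2,4): OLD=459528989021/4294967296 → NEW=0, ERR=459528989021/4294967296
(3,0): OLD=1845922425/16777216 → NEW=0, ERR=1845922425/16777216
(3,1): OLD=20640519429/134217728 → NEW=255, ERR=-13585001211/134217728
(3,2): OLD=382940904007/4294967296 → NEW=0, ERR=382940904007/4294967296
(3,3): OLD=1616551014127/8589934592 → NEW=255, ERR=-573882306833/8589934592
(3,4): OLD=27824671317387/137438953472 → NEW=255, ERR=-7222261817973/137438953472
Row 0: .#.##
Row 1: ..###
Row 2: .#.#.
Row 3: .#.##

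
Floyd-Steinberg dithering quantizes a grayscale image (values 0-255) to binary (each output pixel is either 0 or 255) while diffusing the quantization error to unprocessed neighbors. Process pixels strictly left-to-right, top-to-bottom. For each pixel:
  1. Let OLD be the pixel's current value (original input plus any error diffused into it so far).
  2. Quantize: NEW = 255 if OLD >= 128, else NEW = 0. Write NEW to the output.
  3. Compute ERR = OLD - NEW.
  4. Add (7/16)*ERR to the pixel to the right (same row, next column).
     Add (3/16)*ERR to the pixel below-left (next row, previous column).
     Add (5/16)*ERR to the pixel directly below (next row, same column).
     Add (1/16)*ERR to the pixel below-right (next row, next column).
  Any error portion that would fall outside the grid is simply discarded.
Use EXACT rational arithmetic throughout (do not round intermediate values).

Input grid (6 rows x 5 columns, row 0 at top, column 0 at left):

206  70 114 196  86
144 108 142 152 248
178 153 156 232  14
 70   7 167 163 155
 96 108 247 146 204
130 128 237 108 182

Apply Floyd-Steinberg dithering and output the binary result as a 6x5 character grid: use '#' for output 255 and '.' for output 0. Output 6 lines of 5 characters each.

(0,0): OLD=206 → NEW=255, ERR=-49
(0,1): OLD=777/16 → NEW=0, ERR=777/16
(0,2): OLD=34623/256 → NEW=255, ERR=-30657/256
(0,3): OLD=588217/4096 → NEW=255, ERR=-456263/4096
(0,4): OLD=2442255/65536 → NEW=0, ERR=2442255/65536
(1,0): OLD=35275/256 → NEW=255, ERR=-30005/256
(1,1): OLD=94989/2048 → NEW=0, ERR=94989/2048
(1,2): OLD=7013521/65536 → NEW=0, ERR=7013521/65536
(1,3): OLD=42863933/262144 → NEW=255, ERR=-23982787/262144
(1,4): OLD=891952151/4194304 → NEW=255, ERR=-177595369/4194304
(2,0): OLD=4917471/32768 → NEW=255, ERR=-3438369/32768
(2,1): OLD=140852485/1048576 → NEW=255, ERR=-126534395/1048576
(2,2): OLD=2053427535/16777216 → NEW=0, ERR=2053427535/16777216
(2,3): OLD=68640843645/268435456 → NEW=255, ERR=189802365/268435456
(2,4): OLD=-19930733269/4294967296 → NEW=0, ERR=-19930733269/4294967296
(3,0): OLD=244662895/16777216 → NEW=0, ERR=244662895/16777216
(3,1): OLD=-1065612733/134217728 → NEW=0, ERR=-1065612733/134217728
(3,2): OLD=834791764945/4294967296 → NEW=255, ERR=-260424895535/4294967296
(3,3): OLD=1232421234697/8589934592 → NEW=255, ERR=-958012086263/8589934592
(3,4): OLD=14403719527309/137438953472 → NEW=0, ERR=14403719527309/137438953472
(4,0): OLD=212748107809/2147483648 → NEW=0, ERR=212748107809/2147483648
(4,1): OLD=9511037974049/68719476736 → NEW=255, ERR=-8012428593631/68719476736
(4,2): OLD=171120496472847/1099511627776 → NEW=255, ERR=-109254968610033/1099511627776
(4,3): OLD=1469567142404641/17592186044416 → NEW=0, ERR=1469567142404641/17592186044416
(4,4): OLD=74964236990617447/281474976710656 → NEW=255, ERR=3188117929400167/281474976710656
(5,0): OLD=152938923079427/1099511627776 → NEW=255, ERR=-127436542003453/1099511627776
(5,1): OLD=249955928769353/8796093022208 → NEW=0, ERR=249955928769353/8796093022208
(5,2): OLD=63826074701638161/281474976710656 → NEW=255, ERR=-7950044359579119/281474976710656
(5,3): OLD=132474725613840767/1125899906842624 → NEW=0, ERR=132474725613840767/1125899906842624
(5,4): OLD=4363758263724506821/18014398509481984 → NEW=255, ERR=-229913356193399099/18014398509481984
Row 0: #.##.
Row 1: #..##
Row 2: ##.#.
Row 3: ..##.
Row 4: .##.#
Row 5: #.#.#

Answer: #.##.
#..##
##.#.
..##.
.##.#
#.#.#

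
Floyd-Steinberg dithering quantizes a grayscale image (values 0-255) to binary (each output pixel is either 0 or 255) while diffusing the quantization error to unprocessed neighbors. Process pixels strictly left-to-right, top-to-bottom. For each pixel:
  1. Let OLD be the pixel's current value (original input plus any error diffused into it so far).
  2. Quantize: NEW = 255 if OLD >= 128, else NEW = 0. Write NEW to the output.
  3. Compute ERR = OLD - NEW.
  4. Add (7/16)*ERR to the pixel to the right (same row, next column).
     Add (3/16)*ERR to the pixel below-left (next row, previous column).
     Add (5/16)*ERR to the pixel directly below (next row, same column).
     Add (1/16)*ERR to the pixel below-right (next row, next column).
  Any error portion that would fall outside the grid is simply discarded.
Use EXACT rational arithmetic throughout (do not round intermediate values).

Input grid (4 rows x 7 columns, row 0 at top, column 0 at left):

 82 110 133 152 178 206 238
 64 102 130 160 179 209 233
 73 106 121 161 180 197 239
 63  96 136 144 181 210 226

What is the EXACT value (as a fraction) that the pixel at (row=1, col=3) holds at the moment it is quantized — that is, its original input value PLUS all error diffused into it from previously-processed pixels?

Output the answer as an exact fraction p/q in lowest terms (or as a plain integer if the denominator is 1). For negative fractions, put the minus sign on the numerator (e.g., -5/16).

Answer: 12634659/131072

Derivation:
(0,0): OLD=82 → NEW=0, ERR=82
(0,1): OLD=1167/8 → NEW=255, ERR=-873/8
(0,2): OLD=10913/128 → NEW=0, ERR=10913/128
(0,3): OLD=387687/2048 → NEW=255, ERR=-134553/2048
(0,4): OLD=4890833/32768 → NEW=255, ERR=-3465007/32768
(0,5): OLD=83748279/524288 → NEW=255, ERR=-49945161/524288
(0,6): OLD=1646872577/8388608 → NEW=255, ERR=-492222463/8388608
(1,0): OLD=8853/128 → NEW=0, ERR=8853/128
(1,1): OLD=122131/1024 → NEW=0, ERR=122131/1024
(1,2): OLD=6215567/32768 → NEW=255, ERR=-2140273/32768
(1,3): OLD=12634659/131072 → NEW=0, ERR=12634659/131072
Target (1,3): original=160, with diffused error = 12634659/131072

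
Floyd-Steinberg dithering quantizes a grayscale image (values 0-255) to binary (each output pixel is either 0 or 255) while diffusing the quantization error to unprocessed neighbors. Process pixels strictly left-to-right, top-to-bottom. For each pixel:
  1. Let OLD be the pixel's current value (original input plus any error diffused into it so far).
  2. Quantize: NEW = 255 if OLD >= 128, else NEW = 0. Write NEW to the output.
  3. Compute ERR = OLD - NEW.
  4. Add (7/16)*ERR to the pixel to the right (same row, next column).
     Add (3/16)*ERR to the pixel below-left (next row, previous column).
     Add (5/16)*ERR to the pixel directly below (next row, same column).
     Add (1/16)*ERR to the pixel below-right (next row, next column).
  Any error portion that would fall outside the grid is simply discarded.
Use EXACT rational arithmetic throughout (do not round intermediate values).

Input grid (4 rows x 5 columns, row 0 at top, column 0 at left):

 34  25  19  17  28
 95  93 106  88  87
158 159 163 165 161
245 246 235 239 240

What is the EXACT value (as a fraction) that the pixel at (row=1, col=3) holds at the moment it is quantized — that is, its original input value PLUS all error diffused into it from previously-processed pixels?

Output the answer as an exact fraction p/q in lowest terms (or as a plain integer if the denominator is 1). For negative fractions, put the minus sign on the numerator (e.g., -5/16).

Answer: 19167883/131072

Derivation:
(0,0): OLD=34 → NEW=0, ERR=34
(0,1): OLD=319/8 → NEW=0, ERR=319/8
(0,2): OLD=4665/128 → NEW=0, ERR=4665/128
(0,3): OLD=67471/2048 → NEW=0, ERR=67471/2048
(0,4): OLD=1389801/32768 → NEW=0, ERR=1389801/32768
(1,0): OLD=14477/128 → NEW=0, ERR=14477/128
(1,1): OLD=167835/1024 → NEW=255, ERR=-93285/1024
(1,2): OLD=2824695/32768 → NEW=0, ERR=2824695/32768
(1,3): OLD=19167883/131072 → NEW=255, ERR=-14255477/131072
Target (1,3): original=88, with diffused error = 19167883/131072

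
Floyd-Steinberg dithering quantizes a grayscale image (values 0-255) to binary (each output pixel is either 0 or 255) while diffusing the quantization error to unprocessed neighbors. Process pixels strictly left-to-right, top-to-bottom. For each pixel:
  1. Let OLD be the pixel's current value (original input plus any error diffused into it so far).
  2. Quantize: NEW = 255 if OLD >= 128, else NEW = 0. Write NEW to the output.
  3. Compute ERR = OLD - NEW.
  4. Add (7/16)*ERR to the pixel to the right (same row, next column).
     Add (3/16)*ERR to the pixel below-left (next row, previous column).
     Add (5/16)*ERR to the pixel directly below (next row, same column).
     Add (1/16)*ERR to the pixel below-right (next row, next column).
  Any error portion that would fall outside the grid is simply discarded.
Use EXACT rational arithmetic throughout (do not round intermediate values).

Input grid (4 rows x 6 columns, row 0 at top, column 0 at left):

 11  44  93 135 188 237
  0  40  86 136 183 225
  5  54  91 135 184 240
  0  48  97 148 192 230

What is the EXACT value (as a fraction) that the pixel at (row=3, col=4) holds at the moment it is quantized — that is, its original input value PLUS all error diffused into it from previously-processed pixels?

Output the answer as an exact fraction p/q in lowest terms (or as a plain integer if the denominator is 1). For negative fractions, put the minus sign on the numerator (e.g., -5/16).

(0,0): OLD=11 → NEW=0, ERR=11
(0,1): OLD=781/16 → NEW=0, ERR=781/16
(0,2): OLD=29275/256 → NEW=0, ERR=29275/256
(0,3): OLD=757885/4096 → NEW=255, ERR=-286595/4096
(0,4): OLD=10314603/65536 → NEW=255, ERR=-6397077/65536
(0,5): OLD=203732973/1048576 → NEW=255, ERR=-63653907/1048576
(1,0): OLD=3223/256 → NEW=0, ERR=3223/256
(1,1): OLD=169761/2048 → NEW=0, ERR=169761/2048
(1,2): OLD=9694901/65536 → NEW=255, ERR=-7016779/65536
(1,3): OLD=14716113/262144 → NEW=0, ERR=14716113/262144
(1,4): OLD=2706185491/16777216 → NEW=255, ERR=-1572004589/16777216
(1,5): OLD=42663981205/268435456 → NEW=255, ERR=-25787060075/268435456
(2,0): OLD=802043/32768 → NEW=0, ERR=802043/32768
(2,1): OLD=74788217/1048576 → NEW=0, ERR=74788217/1048576
(2,2): OLD=1752412843/16777216 → NEW=0, ERR=1752412843/16777216
(2,3): OLD=23351261715/134217728 → NEW=255, ERR=-10874258925/134217728
(2,4): OLD=449982109881/4294967296 → NEW=0, ERR=449982109881/4294967296
(2,5): OLD=17177151205023/68719476736 → NEW=255, ERR=-346315362657/68719476736
(3,0): OLD=352691531/16777216 → NEW=0, ERR=352691531/16777216
(3,1): OLD=13502342255/134217728 → NEW=0, ERR=13502342255/134217728
(3,2): OLD=174934469181/1073741824 → NEW=255, ERR=-98869695939/1073741824
(3,3): OLD=7460813660087/68719476736 → NEW=0, ERR=7460813660087/68719476736
(3,4): OLD=146361965143255/549755813888 → NEW=255, ERR=6174232601815/549755813888
Target (3,4): original=192, with diffused error = 146361965143255/549755813888

Answer: 146361965143255/549755813888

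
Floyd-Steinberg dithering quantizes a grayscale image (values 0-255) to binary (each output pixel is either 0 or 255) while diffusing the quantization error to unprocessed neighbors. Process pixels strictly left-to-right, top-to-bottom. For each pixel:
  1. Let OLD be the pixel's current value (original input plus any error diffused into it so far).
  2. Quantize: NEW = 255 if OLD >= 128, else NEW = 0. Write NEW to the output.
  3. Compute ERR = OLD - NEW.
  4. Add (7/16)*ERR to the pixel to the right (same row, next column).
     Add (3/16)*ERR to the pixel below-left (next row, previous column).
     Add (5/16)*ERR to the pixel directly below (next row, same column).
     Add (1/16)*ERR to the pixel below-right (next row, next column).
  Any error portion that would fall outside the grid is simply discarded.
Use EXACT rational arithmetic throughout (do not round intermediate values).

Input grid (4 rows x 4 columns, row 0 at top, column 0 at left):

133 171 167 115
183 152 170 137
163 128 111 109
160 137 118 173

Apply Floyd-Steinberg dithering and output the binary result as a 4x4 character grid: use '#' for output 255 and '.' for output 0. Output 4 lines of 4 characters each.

Answer: #.#.
###.
..#.
##.#

Derivation:
(0,0): OLD=133 → NEW=255, ERR=-122
(0,1): OLD=941/8 → NEW=0, ERR=941/8
(0,2): OLD=27963/128 → NEW=255, ERR=-4677/128
(0,3): OLD=202781/2048 → NEW=0, ERR=202781/2048
(1,0): OLD=21367/128 → NEW=255, ERR=-11273/128
(1,1): OLD=139009/1024 → NEW=255, ERR=-122111/1024
(1,2): OLD=4336085/32768 → NEW=255, ERR=-4019755/32768
(1,3): OLD=58714339/524288 → NEW=0, ERR=58714339/524288
(2,0): OLD=1853339/16384 → NEW=0, ERR=1853339/16384
(2,1): OLD=58572697/524288 → NEW=0, ERR=58572697/524288
(2,2): OLD=141648269/1048576 → NEW=255, ERR=-125738611/1048576
(2,3): OLD=1407057497/16777216 → NEW=0, ERR=1407057497/16777216
(3,0): OLD=1814429611/8388608 → NEW=255, ERR=-324665429/8388608
(3,1): OLD=18732169397/134217728 → NEW=255, ERR=-15493351243/134217728
(3,2): OLD=113240891083/2147483648 → NEW=0, ERR=113240891083/2147483648
(3,3): OLD=7379925097997/34359738368 → NEW=255, ERR=-1381808185843/34359738368
Row 0: #.#.
Row 1: ###.
Row 2: ..#.
Row 3: ##.#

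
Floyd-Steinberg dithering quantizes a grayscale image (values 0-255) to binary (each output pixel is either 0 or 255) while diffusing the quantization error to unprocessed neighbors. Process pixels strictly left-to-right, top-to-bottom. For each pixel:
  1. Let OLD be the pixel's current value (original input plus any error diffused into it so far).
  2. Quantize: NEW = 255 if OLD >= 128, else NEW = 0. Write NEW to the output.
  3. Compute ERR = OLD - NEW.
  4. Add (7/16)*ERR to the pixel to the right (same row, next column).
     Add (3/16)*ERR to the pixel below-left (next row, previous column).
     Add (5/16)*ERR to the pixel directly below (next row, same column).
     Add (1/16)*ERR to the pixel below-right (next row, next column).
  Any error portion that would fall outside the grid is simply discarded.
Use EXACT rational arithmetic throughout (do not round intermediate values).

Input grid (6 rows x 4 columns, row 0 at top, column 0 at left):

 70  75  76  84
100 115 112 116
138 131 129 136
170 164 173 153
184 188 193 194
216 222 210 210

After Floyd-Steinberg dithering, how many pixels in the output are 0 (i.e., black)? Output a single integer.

Answer: 9

Derivation:
(0,0): OLD=70 → NEW=0, ERR=70
(0,1): OLD=845/8 → NEW=0, ERR=845/8
(0,2): OLD=15643/128 → NEW=0, ERR=15643/128
(0,3): OLD=281533/2048 → NEW=255, ERR=-240707/2048
(1,0): OLD=18135/128 → NEW=255, ERR=-14505/128
(1,1): OLD=128737/1024 → NEW=0, ERR=128737/1024
(1,2): OLD=6217973/32768 → NEW=255, ERR=-2137867/32768
(1,3): OLD=30600387/524288 → NEW=0, ERR=30600387/524288
(2,0): OLD=2067003/16384 → NEW=0, ERR=2067003/16384
(2,1): OLD=108090809/524288 → NEW=255, ERR=-25602631/524288
(2,2): OLD=111199645/1048576 → NEW=0, ERR=111199645/1048576
(2,3): OLD=3297691017/16777216 → NEW=255, ERR=-980499063/16777216
(3,0): OLD=1679975947/8388608 → NEW=255, ERR=-459119093/8388608
(3,1): OLD=20476760277/134217728 → NEW=255, ERR=-13748760363/134217728
(3,2): OLD=316354870315/2147483648 → NEW=255, ERR=-231253459925/2147483648
(3,3): OLD=3238483223469/34359738368 → NEW=0, ERR=3238483223469/34359738368
(4,0): OLD=317161182703/2147483648 → NEW=255, ERR=-230447147537/2147483648
(4,1): OLD=1467652541901/17179869184 → NEW=0, ERR=1467652541901/17179869184
(4,2): OLD=114345497890477/549755813888 → NEW=255, ERR=-25842234650963/549755813888
(4,3): OLD=1725424175888331/8796093022208 → NEW=255, ERR=-517579544774709/8796093022208
(5,0): OLD=54558699624127/274877906944 → NEW=255, ERR=-15535166646593/274877906944
(5,1): OLD=1833543550859673/8796093022208 → NEW=255, ERR=-409460169803367/8796093022208
(5,2): OLD=744374126907733/4398046511104 → NEW=255, ERR=-377127733423787/4398046511104
(5,3): OLD=21273710808396909/140737488355328 → NEW=255, ERR=-14614348722211731/140737488355328
Output grid:
  Row 0: ...#  (3 black, running=3)
  Row 1: #.#.  (2 black, running=5)
  Row 2: .#.#  (2 black, running=7)
  Row 3: ###.  (1 black, running=8)
  Row 4: #.##  (1 black, running=9)
  Row 5: ####  (0 black, running=9)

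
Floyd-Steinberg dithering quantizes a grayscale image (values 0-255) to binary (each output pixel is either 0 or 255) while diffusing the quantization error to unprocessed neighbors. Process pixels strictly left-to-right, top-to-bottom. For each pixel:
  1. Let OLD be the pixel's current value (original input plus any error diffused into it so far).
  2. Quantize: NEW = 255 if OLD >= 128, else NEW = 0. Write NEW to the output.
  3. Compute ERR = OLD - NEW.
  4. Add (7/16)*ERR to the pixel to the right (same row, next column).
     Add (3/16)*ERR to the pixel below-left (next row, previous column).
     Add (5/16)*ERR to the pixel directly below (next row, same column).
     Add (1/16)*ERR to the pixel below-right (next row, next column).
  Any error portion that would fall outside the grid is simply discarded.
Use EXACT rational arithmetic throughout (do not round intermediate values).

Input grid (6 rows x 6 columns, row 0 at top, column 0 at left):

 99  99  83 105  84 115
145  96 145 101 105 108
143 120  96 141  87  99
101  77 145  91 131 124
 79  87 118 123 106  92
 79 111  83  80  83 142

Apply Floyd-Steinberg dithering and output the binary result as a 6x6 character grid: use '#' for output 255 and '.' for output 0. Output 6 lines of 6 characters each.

Answer: .#..#.
#.#..#
.#.#..
..#.##
#.#...
.#.#.#

Derivation:
(0,0): OLD=99 → NEW=0, ERR=99
(0,1): OLD=2277/16 → NEW=255, ERR=-1803/16
(0,2): OLD=8627/256 → NEW=0, ERR=8627/256
(0,3): OLD=490469/4096 → NEW=0, ERR=490469/4096
(0,4): OLD=8938307/65536 → NEW=255, ERR=-7773373/65536
(0,5): OLD=66172629/1048576 → NEW=0, ERR=66172629/1048576
(1,0): OLD=39631/256 → NEW=255, ERR=-25649/256
(1,1): OLD=60329/2048 → NEW=0, ERR=60329/2048
(1,2): OLD=12047325/65536 → NEW=255, ERR=-4664355/65536
(1,3): OLD=22845401/262144 → NEW=0, ERR=22845401/262144
(1,4): OLD=2103487019/16777216 → NEW=0, ERR=2103487019/16777216
(1,5): OLD=47019265213/268435456 → NEW=255, ERR=-21431776067/268435456
(2,0): OLD=3840851/32768 → NEW=0, ERR=3840851/32768
(2,1): OLD=168694465/1048576 → NEW=255, ERR=-98692415/1048576
(2,2): OLD=851650691/16777216 → NEW=0, ERR=851650691/16777216
(2,3): OLD=28118934315/134217728 → NEW=255, ERR=-6106586325/134217728
(2,4): OLD=415547270145/4294967296 → NEW=0, ERR=415547270145/4294967296
(2,5): OLD=8536009679383/68719476736 → NEW=0, ERR=8536009679383/68719476736
(3,0): OLD=2012957731/16777216 → NEW=0, ERR=2012957731/16777216
(3,1): OLD=15693154407/134217728 → NEW=0, ERR=15693154407/134217728
(3,2): OLD=212175424677/1073741824 → NEW=255, ERR=-61628740443/1073741824
(3,3): OLD=5015478225903/68719476736 → NEW=0, ERR=5015478225903/68719476736
(3,4): OLD=117434804635663/549755813888 → NEW=255, ERR=-22752927905777/549755813888
(3,5): OLD=1326075477167233/8796093022208 → NEW=255, ERR=-916928243495807/8796093022208
(4,0): OLD=297248980653/2147483648 → NEW=255, ERR=-250359349587/2147483648
(4,1): OLD=2380120290377/34359738368 → NEW=0, ERR=2380120290377/34359738368
(4,2): OLD=166424188935179/1099511627776 → NEW=255, ERR=-113951276147701/1099511627776
(4,3): OLD=1567792810853207/17592186044416 → NEW=0, ERR=1567792810853207/17592186044416
(4,4): OLD=32952821707233991/281474976710656 → NEW=0, ERR=32952821707233991/281474976710656
(4,5): OLD=486642899621636625/4503599627370496 → NEW=0, ERR=486642899621636625/4503599627370496
(5,0): OLD=30542322201323/549755813888 → NEW=0, ERR=30542322201323/549755813888
(5,1): OLD=2291106592777371/17592186044416 → NEW=255, ERR=-2194900848548709/17592186044416
(5,2): OLD=2402007528280025/140737488355328 → NEW=0, ERR=2402007528280025/140737488355328
(5,3): OLD=589026438881707107/4503599627370496 → NEW=255, ERR=-559391466097769373/4503599627370496
(5,4): OLD=820318679685710403/9007199254740992 → NEW=0, ERR=820318679685710403/9007199254740992
(5,5): OLD=32127506755419360607/144115188075855872 → NEW=255, ERR=-4621866203923886753/144115188075855872
Row 0: .#..#.
Row 1: #.#..#
Row 2: .#.#..
Row 3: ..#.##
Row 4: #.#...
Row 5: .#.#.#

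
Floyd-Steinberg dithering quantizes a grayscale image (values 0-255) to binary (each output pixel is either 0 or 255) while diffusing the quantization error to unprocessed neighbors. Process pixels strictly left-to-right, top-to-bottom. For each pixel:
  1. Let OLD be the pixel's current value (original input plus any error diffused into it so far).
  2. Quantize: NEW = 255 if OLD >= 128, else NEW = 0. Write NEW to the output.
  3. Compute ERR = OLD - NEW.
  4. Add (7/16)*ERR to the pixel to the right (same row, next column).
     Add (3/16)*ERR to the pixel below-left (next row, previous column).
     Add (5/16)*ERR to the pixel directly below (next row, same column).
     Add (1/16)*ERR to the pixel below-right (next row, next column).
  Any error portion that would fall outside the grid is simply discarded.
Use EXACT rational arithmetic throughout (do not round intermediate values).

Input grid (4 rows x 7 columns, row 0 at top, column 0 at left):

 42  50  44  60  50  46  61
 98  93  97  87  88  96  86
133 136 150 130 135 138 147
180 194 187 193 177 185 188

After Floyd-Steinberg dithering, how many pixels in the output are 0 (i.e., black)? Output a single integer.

(0,0): OLD=42 → NEW=0, ERR=42
(0,1): OLD=547/8 → NEW=0, ERR=547/8
(0,2): OLD=9461/128 → NEW=0, ERR=9461/128
(0,3): OLD=189107/2048 → NEW=0, ERR=189107/2048
(0,4): OLD=2962149/32768 → NEW=0, ERR=2962149/32768
(0,5): OLD=44852291/524288 → NEW=0, ERR=44852291/524288
(0,6): OLD=825671125/8388608 → NEW=0, ERR=825671125/8388608
(1,0): OLD=15865/128 → NEW=0, ERR=15865/128
(1,1): OLD=189519/1024 → NEW=255, ERR=-71601/1024
(1,2): OLD=3640315/32768 → NEW=0, ERR=3640315/32768
(1,3): OLD=24383071/131072 → NEW=255, ERR=-9040289/131072
(1,4): OLD=905009597/8388608 → NEW=0, ERR=905009597/8388608
(1,5): OLD=13021737933/67108864 → NEW=255, ERR=-4091022387/67108864
(1,6): OLD=102472578403/1073741824 → NEW=0, ERR=102472578403/1073741824
(2,0): OLD=2598869/16384 → NEW=255, ERR=-1579051/16384
(2,1): OLD=52722679/524288 → NEW=0, ERR=52722679/524288
(2,2): OLD=1773431973/8388608 → NEW=255, ERR=-365663067/8388608
(2,3): OLD=7821360061/67108864 → NEW=0, ERR=7821360061/67108864
(2,4): OLD=109501677709/536870912 → NEW=255, ERR=-27400404851/536870912
(2,5): OLD=2083193452143/17179869184 → NEW=0, ERR=2083193452143/17179869184
(2,6): OLD=62139911026937/274877906944 → NEW=255, ERR=-7953955243783/274877906944
(3,0): OLD=1415469317/8388608 → NEW=255, ERR=-723625723/8388608
(3,1): OLD=11642605089/67108864 → NEW=255, ERR=-5470155231/67108864
(3,2): OLD=89042347443/536870912 → NEW=255, ERR=-47859735117/536870912
(3,3): OLD=382522495509/2147483648 → NEW=255, ERR=-165085834731/2147483648
(3,4): OLD=43276366540037/274877906944 → NEW=255, ERR=-26817499730683/274877906944
(3,5): OLD=377340354797919/2199023255552 → NEW=255, ERR=-183410575367841/2199023255552
(3,6): OLD=5279278477248513/35184372088832 → NEW=255, ERR=-3692736405403647/35184372088832
Output grid:
  Row 0: .......  (7 black, running=7)
  Row 1: .#.#.#.  (4 black, running=11)
  Row 2: #.#.#.#  (3 black, running=14)
  Row 3: #######  (0 black, running=14)

Answer: 14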